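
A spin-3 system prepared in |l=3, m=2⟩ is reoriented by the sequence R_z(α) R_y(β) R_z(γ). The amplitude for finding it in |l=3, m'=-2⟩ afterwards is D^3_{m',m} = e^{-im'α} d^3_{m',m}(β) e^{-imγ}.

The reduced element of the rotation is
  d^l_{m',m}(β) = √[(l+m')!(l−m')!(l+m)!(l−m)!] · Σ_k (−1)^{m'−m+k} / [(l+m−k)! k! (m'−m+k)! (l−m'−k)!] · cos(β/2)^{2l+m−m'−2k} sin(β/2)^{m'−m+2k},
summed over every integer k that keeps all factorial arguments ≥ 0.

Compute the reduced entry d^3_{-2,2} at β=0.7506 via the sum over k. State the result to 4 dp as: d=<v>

d=0.0757

d^3_{-2,2}(β=0.7506) via the finite sum:
c=cos(0.750600/2)=0.930398, s=sin(0.750600/2)=0.366552; N=√[1·120·120·1]=120.000000
k∈{4,5} keeps every argument non-negative
  k=4: (−1)^0·120.0000/(24)·0.9304^2·0.3666^4 = +0.078135
  k=5: (−1)^1·120.0000/(120)·0.9304^0·0.3666^6 = -0.002426
d^3_{-2,2}(0.7506) = +0.078135 -0.002426 = +0.075710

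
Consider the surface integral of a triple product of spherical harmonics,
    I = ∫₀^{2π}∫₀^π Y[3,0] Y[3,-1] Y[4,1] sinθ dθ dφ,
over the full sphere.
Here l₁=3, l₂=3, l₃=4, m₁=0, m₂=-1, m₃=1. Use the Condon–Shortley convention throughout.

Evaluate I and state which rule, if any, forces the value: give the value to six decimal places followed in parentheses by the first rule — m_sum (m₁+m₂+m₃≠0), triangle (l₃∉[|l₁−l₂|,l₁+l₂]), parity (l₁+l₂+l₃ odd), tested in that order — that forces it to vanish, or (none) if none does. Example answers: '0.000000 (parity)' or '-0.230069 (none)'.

Checks pass: Σm=0; 10 even; l₃=4∈[0,6].
(2·3+1)(2·3+1)(2·4+1) = 441
Δ: 2! 4! 4! / 11! → 1/34650
sum: t=0:+1/72 t=1:−1/16 t=2:+1/72 = -5/144
3j²(3 3 4; 0 0 0) = Δ·Π!·Σ² = 2/77  (sign -1)
sum: t=0:+1/48 t=1:−1/24 t=2:+1/288 = -5/288
3j²(3 3 4; 0 -1 1) = Δ·Π!·Σ² = 5/462  (sign +1)
combine: 4πI² = 441·2/77·5/462 = 15/121
take √, sign -1: I = -0.09932258
No selection rule forces the value: the integral is nonzero (none).

-0.099323 (none)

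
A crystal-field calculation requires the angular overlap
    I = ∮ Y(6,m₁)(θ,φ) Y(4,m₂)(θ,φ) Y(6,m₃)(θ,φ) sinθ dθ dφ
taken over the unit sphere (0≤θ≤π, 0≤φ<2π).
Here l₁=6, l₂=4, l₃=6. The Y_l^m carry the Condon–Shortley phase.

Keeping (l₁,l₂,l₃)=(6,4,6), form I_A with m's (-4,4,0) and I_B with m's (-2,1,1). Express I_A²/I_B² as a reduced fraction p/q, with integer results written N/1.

4410/2809

Same 6,4,6: normalisation and zero-m 3j drop out of the ratio.
A: Δ: 4! 8! 4! / 17! → 1/15315300; sum: t=4:+1/829440 = 1/829440; 3j²(6 4 6; -4 4 0) = Δ·Π!·Σ² = 35/2431  (sign +1)
B: Δ: 4! 8! 4! / 17! → 1/15315300; sum: t=1:−1/725760 t=2:+1/34560 t=3:−1/17280 t=4:+1/82944 = -53/2903040; 3j²(6 4 6; -2 1 1) = Δ·Π!·Σ² = 2809/306306  (sign +1)
I_A²/I_B² = (35/2431)/(2809/306306) = 4410/2809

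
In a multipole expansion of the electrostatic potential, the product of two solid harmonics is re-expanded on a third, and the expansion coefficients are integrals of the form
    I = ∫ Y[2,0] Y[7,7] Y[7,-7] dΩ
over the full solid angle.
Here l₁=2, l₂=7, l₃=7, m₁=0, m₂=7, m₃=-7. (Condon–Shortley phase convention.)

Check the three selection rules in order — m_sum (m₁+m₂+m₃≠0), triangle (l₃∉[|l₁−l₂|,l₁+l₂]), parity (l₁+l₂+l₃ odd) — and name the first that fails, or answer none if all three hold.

none

Σmᵢ = 0  ✓
l₃∈[|l₁−l₂|,l₁+l₂]=[5,9], have l₃=7  ✓
Σlᵢ = 16 ⇒ even  ✓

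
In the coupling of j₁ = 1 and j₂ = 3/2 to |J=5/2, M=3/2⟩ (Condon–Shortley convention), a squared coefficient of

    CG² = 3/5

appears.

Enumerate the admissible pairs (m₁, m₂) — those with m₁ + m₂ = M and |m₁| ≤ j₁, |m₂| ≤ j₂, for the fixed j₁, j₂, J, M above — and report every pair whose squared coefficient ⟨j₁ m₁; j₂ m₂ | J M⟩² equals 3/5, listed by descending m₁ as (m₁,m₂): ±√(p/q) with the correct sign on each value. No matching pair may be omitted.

Admissible pairs with m₁+m₂ = M = 3/2: (0,3/2), (1,1/2)
  (m₁,m₂)=(1,1/2): CG² = 3/5, CG = +√(3/5)   ← matches the target
  (m₁,m₂)=(0,3/2): CG² = 2/5, CG = +√(2/5)
Pairs with CG² = 3/5: (1,1/2): +√(3/5)

(1,1/2): +√(3/5)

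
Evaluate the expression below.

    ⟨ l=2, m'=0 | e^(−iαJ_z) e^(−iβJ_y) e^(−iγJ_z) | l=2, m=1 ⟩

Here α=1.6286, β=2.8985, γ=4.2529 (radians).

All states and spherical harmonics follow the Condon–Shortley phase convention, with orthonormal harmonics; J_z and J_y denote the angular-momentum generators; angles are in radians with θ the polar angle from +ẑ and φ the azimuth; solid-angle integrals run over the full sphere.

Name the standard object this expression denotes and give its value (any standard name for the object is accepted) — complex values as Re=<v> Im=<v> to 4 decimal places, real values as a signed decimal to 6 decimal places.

Wigner D-matrix element, Re=0.1269 Im=-0.2565

This is a Wigner D-matrix element — the rotation-matrix element ⟨l m'| R(α,β,γ) |l m⟩ in the angular-momentum basis.
D^2_{0,1}(1.6286,2.8985,4.2529) = e^{-i·0·1.6286}·d^2_{0,1}(2.8985)·e^{-i·1·4.2529}. Compute d first:
With c≡cos(β/2)=0.121247 and s≡sin(β/2)=0.992622, N=[2·2·6·1]^{1/2}=4.898979
k∈{1,2} keeps every argument non-negative
  k=1: (−1)^0·4.8990/(2)·0.1212^3·0.9926^1 = +0.004334
  k=2: (−1)^1·4.8990/(2)·0.1212^1·0.9926^3 = -0.290469
d^2_{0,1}(2.8985) = +0.004334 -0.290469 = -0.286135
Attach z-rotation phases: D = e^{-i(0)(1.6286)}·(-0.286135)·e^{-i(1)(4.2529)} = +0.126898-0.256457i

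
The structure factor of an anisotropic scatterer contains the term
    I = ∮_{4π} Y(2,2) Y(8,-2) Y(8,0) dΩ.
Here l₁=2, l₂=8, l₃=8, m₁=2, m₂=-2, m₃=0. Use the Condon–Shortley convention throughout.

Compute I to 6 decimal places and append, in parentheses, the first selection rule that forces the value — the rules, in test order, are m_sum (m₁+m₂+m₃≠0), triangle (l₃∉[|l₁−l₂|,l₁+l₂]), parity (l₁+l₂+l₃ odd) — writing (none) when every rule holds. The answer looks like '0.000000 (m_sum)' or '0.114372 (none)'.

-0.192440 (none)

Rules hold: Σm=0, L=18 even, 6≤8≤10.
N = 5·17·17 = 1445
Δ = 2!·2!·14!/19! = 1/348840
Racah Σ t=0..2: t=0:+1/116121600 t=1:−1/25401600 t=2:+1/116121600 = -1/45158400
⇒ 3j(2 8 8; 0 0 0)² = 24/1615, sgn -1
Racah Σ t=0..0: t=0:+1/116121600 = 1/116121600
⇒ 3j(2 8 8; 2 -2 0)² = 7/323, sgn +1
4πI² = N·(3j₀)²·(3jₘ)² = 168/361
I = -1·√(0.465374/4π) = -0.19244034
No selection rule forces the value: the integral is nonzero (none).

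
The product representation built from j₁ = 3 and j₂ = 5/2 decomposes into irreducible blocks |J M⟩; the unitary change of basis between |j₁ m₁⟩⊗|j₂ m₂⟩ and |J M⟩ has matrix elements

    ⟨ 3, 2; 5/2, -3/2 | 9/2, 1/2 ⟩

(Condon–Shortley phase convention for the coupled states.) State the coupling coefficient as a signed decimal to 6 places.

√[10·1!5!4!/11! · 5!1!1!4!5!4!] = √(460800/77)
  +(−1)^0/∏(0,1,1,1,4,3)! = 1/144  (running 1/144)
  +(−1)^1/∏(1,0,0,0,5,4)! = -1/2880  (running 19/2880)
⟨..|..⟩ = √(460800/77)·(19/2880) = +0.510355

+0.510355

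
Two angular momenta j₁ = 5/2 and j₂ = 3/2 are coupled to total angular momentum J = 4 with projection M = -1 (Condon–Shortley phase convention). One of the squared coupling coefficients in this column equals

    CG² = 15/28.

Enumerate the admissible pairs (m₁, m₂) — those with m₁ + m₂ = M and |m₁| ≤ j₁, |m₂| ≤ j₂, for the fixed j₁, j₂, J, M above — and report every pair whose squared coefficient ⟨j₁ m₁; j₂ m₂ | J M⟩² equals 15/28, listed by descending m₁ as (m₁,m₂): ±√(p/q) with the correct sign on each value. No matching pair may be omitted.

Admissible pairs with m₁+m₂ = M = -1: (-5/2,3/2), (-3/2,1/2), (-1/2,-1/2), (1/2,-3/2)
  (m₁,m₂)=(1/2,-3/2): CG² = 5/28, CG = +√(5/28)
  (m₁,m₂)=(-1/2,-1/2): CG² = 15/28, CG = +√(15/28)   ← matches the target
  (m₁,m₂)=(-3/2,1/2): CG² = 15/56, CG = +√(15/56)
  (m₁,m₂)=(-5/2,3/2): CG² = 1/56, CG = +√(1/56)
Pairs with CG² = 15/28: (-1/2,-1/2): +√(15/28)

(-1/2,-1/2): +√(15/28)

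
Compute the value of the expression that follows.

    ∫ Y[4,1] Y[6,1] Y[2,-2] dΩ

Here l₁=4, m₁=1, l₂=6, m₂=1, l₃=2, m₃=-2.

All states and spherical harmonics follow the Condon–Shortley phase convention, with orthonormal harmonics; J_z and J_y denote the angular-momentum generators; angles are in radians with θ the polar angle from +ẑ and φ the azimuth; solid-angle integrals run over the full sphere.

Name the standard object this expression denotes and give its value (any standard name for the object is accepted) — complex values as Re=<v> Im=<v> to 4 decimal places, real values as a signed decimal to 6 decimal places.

This is a Gaunt coefficient — the integral of a triple product of spherical harmonics over the sphere.
Checks pass: Σm=0; 12 even; l₃=2∈[2,10].
(2·4+1)(2·6+1)(2·2+1) = 585
Δ: 8! 0! 4! / 13! → 1/6435
sum: t=4:+1/2304 = 1/2304
3j²(4 6 2; 0 0 0) = Δ·Π!·Σ² = 5/143  (sign +1)
sum: t=3:−1/17280 = -1/17280
3j²(4 6 2; 1 1 -2) = Δ·Π!·Σ² = 7/1287  (sign -1)
combine: 4πI² = 585·5/143·7/1287 = 175/1573
take √, sign -1: I = -0.09409136

Gaunt coefficient, -0.094091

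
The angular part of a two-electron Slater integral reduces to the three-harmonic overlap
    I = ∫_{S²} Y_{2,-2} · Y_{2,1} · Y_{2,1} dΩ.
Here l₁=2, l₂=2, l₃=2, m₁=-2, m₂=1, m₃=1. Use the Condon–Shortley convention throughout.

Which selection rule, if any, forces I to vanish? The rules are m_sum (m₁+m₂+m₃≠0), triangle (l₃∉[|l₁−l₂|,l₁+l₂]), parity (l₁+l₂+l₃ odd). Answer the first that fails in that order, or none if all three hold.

none

azimuthal sum: -2 + 1 + 1 = 0  ✓
0 ≤ 2 ≤ 4 (triangle on l)  ✓
L = 2 + 2 + 2 = 6 (even)  ✓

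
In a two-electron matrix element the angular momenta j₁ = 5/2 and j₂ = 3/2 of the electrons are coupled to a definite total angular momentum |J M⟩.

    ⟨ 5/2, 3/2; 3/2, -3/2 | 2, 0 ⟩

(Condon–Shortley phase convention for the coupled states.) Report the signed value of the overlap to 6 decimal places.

√[5·2!3!1!/7! · 4!1!0!3!2!2!] = √(48/7)
  +(−1)^0/∏(0,2,1,0,2,1)! = 1/4  (running 1/4)
⟨..|..⟩ = √(48/7)·(1/4) = +0.654654

+√(3/7) ≈ +0.654654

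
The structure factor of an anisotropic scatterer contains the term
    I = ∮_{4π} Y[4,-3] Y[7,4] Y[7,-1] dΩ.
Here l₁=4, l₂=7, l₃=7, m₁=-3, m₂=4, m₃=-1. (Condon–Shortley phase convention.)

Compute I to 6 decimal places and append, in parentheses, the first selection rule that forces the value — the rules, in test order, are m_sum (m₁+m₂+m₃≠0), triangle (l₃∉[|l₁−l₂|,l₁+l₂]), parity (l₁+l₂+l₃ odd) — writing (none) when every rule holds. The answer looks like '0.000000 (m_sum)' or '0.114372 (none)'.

-0.140104 (none)

Rules hold: Σm=0, L=18 even, 3≤7≤11.
N = 9·15·15 = 2025
Δ = 4!·4!·10!/19! = 1/58198140
Racah Σ t=0..4: t=0:+1/17418240 t=1:−1/622080 t=2:+1/230400 t=3:−1/622080 t=4:+1/17418240 = 1/806400
⇒ 3j(4 7 7; 0 0 0)² = 2268/230945, sgn -1
Racah Σ t=3..4: t=3:−1/11612160 t=4:+1/4354560 = 1/6967296
⇒ 3j(4 7 7; -3 4 -1)² = 625/50388, sgn +1
4πI² = N·(3j₀)²·(3jₘ)² = 47840625/193947611
I = -1·√(0.246668/4π) = -0.14010424
No selection rule forces the value: the integral is nonzero (none).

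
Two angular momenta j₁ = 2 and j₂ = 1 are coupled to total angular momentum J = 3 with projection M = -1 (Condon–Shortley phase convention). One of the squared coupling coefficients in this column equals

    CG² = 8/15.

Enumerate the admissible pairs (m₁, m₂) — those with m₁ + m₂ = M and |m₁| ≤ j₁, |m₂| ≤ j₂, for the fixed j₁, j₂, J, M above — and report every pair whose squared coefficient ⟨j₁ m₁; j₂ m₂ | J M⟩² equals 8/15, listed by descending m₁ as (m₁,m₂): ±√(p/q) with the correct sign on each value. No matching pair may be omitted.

(-1,0): +√(8/15)

Admissible pairs with m₁+m₂ = M = -1: (-2,1), (-1,0), (0,-1)
  (m₁,m₂)=(0,-1): CG² = 2/5, CG = +√(2/5)
  (m₁,m₂)=(-1,0): CG² = 8/15, CG = +√(8/15)   ← matches the target
  (m₁,m₂)=(-2,1): CG² = 1/15, CG = +√(1/15)
Pairs with CG² = 8/15: (-1,0): +√(8/15)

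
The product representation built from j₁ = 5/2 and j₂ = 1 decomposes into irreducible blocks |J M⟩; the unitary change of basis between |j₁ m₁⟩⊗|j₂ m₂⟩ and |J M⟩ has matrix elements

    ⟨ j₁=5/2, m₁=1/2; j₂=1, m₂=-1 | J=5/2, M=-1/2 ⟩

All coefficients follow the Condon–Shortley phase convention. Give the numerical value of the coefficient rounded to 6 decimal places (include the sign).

triangle: 1!*4!*1!/7! = 24/5040
(j±m)!: 3!*2!*0!*2!*2!*3! = 288
prefactor² = (2J+1)*Δ*N² = 288/35
  k=0: +1/(0!*1!*2!*0!*2!*1!) = 1/4
Σ = 1/4  ⇒  CG² = 288/35*(1/4)² = 18/35
CG = +√(18/35) = +0.717137

+0.717137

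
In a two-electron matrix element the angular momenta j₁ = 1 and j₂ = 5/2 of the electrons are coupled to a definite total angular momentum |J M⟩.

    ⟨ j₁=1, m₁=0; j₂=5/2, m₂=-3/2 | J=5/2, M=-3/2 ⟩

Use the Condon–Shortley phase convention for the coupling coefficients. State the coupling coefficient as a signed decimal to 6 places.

+√(9/35) ≈ +0.507093

triangle: 1!*1!*4!/7! = 24/5040
(j±m)!: 1!*1!*1!*4!*1!*4! = 576
prefactor² = (2J+1)*Δ*N² = 576/35
  k=0: +1/(0!*1!*1!*1!*0!*3!) = 1/6
  k=1: −1/(1!*0!*0!*0!*1!*4!) = -1/24
Σ = 1/8  ⇒  CG² = 576/35*(1/8)² = 9/35
CG = +√(9/35) = +0.507093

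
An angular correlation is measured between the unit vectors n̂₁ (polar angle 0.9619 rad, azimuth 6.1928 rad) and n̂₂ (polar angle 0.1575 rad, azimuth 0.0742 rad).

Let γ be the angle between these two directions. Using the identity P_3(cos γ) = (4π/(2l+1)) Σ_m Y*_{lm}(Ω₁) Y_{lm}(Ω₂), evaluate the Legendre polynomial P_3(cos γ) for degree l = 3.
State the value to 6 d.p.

Expand P_3 via completeness: Σ_{m} conj(Y_{3,m}) at Ω₁ times Y_{3,m} at Ω₂ —
  m=-3: (+0.221865-0.061679i) × (+0.001570-0.000355i) = +0.000326-0.000176i  (running Σ = +0.000326-0.000176i)
  m=-2: (+0.386902-0.070713i) × (+0.024559-0.003671i) = +0.009242-0.003157i  (running Σ = +0.009569-0.003333i)
  m=-1: (+0.167836-0.015211i) × (+0.195987-0.014569i) = +0.032672-0.005426i  (running Σ = +0.042241-0.008759i)
  m=0: (-0.291199-0.000000i) × (+0.691779+0.000000i) = -0.201445-0.000000i  (running Σ = -0.159205-0.008759i)
  m=1: (-0.167836-0.015211i) × (-0.195987-0.014569i) = +0.032672+0.005426i  (running Σ = -0.126532-0.003333i)
  m=2: (+0.386902+0.070713i) × (+0.024559+0.003671i) = +0.009242+0.003157i  (running Σ = -0.117290-0.000176i)
  m=3: (-0.221865-0.061679i) × (-0.001570-0.000355i) = +0.000326+0.000176i  (running Σ = -0.116964+0.000000i)
Total Σ_m = -0.116964+0.000000i. Multiply by 1.795196: -0.209973+0.000000i. P_3(cos γ) = -0.209973

-0.209973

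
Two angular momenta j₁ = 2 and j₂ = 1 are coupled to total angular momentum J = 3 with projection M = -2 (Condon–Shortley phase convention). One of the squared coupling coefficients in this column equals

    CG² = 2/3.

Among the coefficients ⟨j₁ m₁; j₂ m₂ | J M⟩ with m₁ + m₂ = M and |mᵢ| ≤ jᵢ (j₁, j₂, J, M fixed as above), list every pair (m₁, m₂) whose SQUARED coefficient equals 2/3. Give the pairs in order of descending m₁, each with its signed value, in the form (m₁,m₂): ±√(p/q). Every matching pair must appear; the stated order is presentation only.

(-1,-1): +√(2/3)

Admissible pairs with m₁+m₂ = M = -2: (-2,0), (-1,-1)
  (m₁,m₂)=(-1,-1): CG² = 2/3, CG = +√(2/3)   ← matches the target
  (m₁,m₂)=(-2,0): CG² = 1/3, CG = +√(1/3)
Pairs with CG² = 2/3: (-1,-1): +√(2/3)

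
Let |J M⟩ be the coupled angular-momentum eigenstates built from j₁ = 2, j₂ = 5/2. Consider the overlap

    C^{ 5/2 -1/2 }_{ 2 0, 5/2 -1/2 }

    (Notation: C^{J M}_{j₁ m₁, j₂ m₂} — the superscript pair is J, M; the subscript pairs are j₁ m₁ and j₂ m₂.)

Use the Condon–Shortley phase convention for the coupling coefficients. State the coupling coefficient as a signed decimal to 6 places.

triangle: 2!*2!*3!/8! = 24/40320
(j±m)!: 2!*2!*2!*3!*2!*3! = 576
prefactor² = (2J+1)*Δ*N² = 72/35
  k=0: +1/(0!*2!*2!*2!*0!*1!) = 1/8
  k=1: −1/(1!*1!*1!*1!*1!*2!) = -1/2
  k=2: +1/(2!*0!*0!*0!*2!*3!) = 1/24
Σ = -1/3  ⇒  CG² = 72/35*(-1/3)² = 8/35
CG = −√(8/35) = -0.478091

−√(8/35) ≈ -0.478091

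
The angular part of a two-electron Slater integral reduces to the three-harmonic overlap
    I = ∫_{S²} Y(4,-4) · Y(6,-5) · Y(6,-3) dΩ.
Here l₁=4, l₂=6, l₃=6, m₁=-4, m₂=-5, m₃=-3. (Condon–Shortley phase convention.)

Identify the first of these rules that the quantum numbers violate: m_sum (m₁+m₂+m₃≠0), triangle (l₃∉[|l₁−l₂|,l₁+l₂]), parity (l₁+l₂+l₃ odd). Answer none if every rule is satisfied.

m_sum

azimuthal sum: -4 − 5 − 3 = -12  ✗
2 ≤ 6 ≤ 10 (triangle on l)
L = 4 + 6 + 6 = 16 (even)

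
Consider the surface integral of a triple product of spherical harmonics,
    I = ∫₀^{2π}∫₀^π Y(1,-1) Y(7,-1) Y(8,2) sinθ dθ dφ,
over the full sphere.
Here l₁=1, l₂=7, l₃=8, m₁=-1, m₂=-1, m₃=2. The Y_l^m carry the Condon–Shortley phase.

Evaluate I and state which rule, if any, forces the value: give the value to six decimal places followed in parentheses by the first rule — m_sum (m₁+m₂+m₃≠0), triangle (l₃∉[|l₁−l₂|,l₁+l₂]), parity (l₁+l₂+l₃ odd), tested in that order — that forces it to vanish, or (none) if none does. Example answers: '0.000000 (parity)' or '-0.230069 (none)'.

Checks pass: Σm=0; 16 even; l₃=8∈[6,8].
(2·1+1)(2·7+1)(2·8+1) = 765
Δ: 0! 2! 14! / 17! → 1/2040
sum: t=0:+1/25401600 = 1/25401600
3j²(1 7 8; 0 0 0) = Δ·Π!·Σ² = 8/255  (sign +1)
sum: t=0:+1/58060800 = 1/58060800
3j²(1 7 8; -1 -1 2) = Δ·Π!·Σ² = 3/136  (sign +1)
combine: 4πI² = 765·8/255·3/136 = 9/17
take √, sign +1: I = 0.20525411
No selection rule forces the value: the integral is nonzero (none).

0.205254 (none)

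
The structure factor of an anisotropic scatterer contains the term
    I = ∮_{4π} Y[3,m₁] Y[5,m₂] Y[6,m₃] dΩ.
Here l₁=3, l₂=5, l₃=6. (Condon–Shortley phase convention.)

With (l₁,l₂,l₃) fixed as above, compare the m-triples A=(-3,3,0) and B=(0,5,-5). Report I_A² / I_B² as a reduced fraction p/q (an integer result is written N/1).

28/99

l's match ⇒ only the (l;m) 3-j factors differ between A and B.
A: triangle coeff Δ(3,5,6) = 1/675675; Σ_t [2,2]: t=2:+1/69120 = 1/69120; (3j)²=4/429 [(3 5 6; -3 3 0)], sign=+1
B: triangle coeff Δ(3,5,6) = 1/675675; Σ_t [2,2]: t=2:+1/483840 = 1/483840; (3j)²=3/91 [(3 5 6; 0 5 -5)], sign=-1
I_A²/I_B² = (4/429)/(3/91) = 28/99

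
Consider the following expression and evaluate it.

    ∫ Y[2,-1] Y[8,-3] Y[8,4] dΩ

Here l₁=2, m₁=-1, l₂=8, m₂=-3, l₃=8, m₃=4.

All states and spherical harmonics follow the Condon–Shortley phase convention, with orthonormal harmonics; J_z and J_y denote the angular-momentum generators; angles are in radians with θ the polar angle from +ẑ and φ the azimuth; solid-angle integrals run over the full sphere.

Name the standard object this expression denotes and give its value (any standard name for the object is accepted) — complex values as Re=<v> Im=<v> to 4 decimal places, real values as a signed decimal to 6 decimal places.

Gaunt coefficient, +0.146979

This is a Gaunt coefficient — the integral of a triple product of spherical harmonics over the sphere.
m-sum 0 ✓  L=18 even ✓  6≤8≤10 ✓
Π(2lᵢ+1) = 5×17×17 = 1445
triangle coeff Δ(2,8,8) = 1/348840
Σ_t [0,2]: t=0:+1/116121600 t=1:−1/25401600 t=2:+1/116121600 = -1/45158400
(3j)²=24/1615 [(2 8 8; 0 0 0)], sign=-1
Σ_t [1,2]: t=1:−1/174182400 t=2:+1/479001600 = -1/273715200
(3j)²=49/3876 [(2 8 8; -1 -3 4)], sign=-1
⇒ 4πI² = 98/361
I = (+1)√(98/361/(4π)) = 0.14697873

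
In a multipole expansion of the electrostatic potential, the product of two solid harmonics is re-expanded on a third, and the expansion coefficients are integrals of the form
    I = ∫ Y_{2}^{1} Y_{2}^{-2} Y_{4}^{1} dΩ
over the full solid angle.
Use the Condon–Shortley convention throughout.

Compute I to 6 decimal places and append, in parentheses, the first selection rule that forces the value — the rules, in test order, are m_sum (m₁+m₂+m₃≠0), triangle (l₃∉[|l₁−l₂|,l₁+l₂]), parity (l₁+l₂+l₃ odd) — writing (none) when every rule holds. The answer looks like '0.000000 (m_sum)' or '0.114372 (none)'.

-0.090112 (none)

Checks pass: Σm=0; 8 even; l₃=4∈[0,4].
(2·2+1)(2·2+1)(2·4+1) = 225
Δ: 0! 4! 4! / 9! → 1/630
sum: t=0:+1/16 = 1/16
3j²(2 2 4; 0 0 0) = Δ·Π!·Σ² = 2/35  (sign +1)
sum: t=0:+1/144 = 1/144
3j²(2 2 4; 1 -2 1) = Δ·Π!·Σ² = 1/126  (sign -1)
combine: 4πI² = 225·2/35·1/126 = 5/49
take √, sign -1: I = -0.09011188
No selection rule forces the value: the integral is nonzero (none).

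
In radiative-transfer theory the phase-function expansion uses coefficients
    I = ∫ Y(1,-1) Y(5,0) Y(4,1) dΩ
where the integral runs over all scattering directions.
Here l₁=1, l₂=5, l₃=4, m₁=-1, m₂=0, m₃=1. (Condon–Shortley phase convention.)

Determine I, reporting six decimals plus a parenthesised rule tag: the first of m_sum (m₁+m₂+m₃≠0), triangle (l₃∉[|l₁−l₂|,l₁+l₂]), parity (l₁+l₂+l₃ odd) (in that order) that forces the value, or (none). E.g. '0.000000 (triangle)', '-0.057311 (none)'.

Checks pass: Σm=0; 10 even; l₃=4∈[4,6].
(2·1+1)(2·5+1)(2·4+1) = 297
Δ: 2! 0! 8! / 11! → 1/495
sum: t=1:−1/576 = -1/576
3j²(1 5 4; 0 0 0) = Δ·Π!·Σ² = 5/99  (sign -1)
sum: t=2:+1/1440 = 1/1440
3j²(1 5 4; -1 0 1) = Δ·Π!·Σ² = 2/99  (sign -1)
combine: 4πI² = 297·5/99·2/99 = 10/33
take √, sign +1: I = 0.15528807
No selection rule forces the value: the integral is nonzero (none).

0.155288 (none)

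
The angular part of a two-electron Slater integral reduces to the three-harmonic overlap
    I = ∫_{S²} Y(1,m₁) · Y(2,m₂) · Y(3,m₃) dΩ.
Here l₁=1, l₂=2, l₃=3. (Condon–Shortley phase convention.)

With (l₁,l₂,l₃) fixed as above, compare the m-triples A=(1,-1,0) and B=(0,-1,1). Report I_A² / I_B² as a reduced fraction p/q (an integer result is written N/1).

3/8

Same 1,2,3: normalisation and zero-m 3j drop out of the ratio.
A: Δ: 0! 2! 4! / 7! → 1/105; sum: t=0:+1/12 = 1/12; 3j²(1 2 3; 1 -1 0) = Δ·Π!·Σ² = 1/35  (sign -1)
B: Δ: 0! 2! 4! / 7! → 1/105; sum: t=0:+1/6 = 1/6; 3j²(1 2 3; 0 -1 1) = Δ·Π!·Σ² = 8/105  (sign +1)
I_A²/I_B² = (1/35)/(8/105) = 3/8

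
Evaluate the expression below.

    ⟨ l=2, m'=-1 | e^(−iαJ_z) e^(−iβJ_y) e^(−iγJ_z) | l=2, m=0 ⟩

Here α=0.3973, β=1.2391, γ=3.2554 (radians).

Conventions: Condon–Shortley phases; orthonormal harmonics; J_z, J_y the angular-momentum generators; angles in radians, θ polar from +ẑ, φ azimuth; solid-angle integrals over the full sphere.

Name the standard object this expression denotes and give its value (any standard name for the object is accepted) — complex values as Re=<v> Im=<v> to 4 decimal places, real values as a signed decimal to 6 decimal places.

Wigner D-matrix element, Re=0.3477 Im=0.1459

This is a Wigner D-matrix element — the rotation-matrix element ⟨l m'| R(α,β,γ) |l m⟩ in the angular-momentum basis.
Split into d^2_{-1,0}(β=1.2391) × two z-phases.
Half-angle: c=0.814140, s=0.580669. N=√(1·6·2·2)=4.898979
The bounds max(0,m−m')=1 and min(l+m,l−m')=2 give 2 terms
  k=1: (−1)^0·4.8990/(2)·0.8141^3·0.5807^1 = +0.767540
  k=2: (−1)^1·4.8990/(2)·0.8141^1·0.5807^3 = -0.390445
d^2_{-1,0}(1.2391) = +0.767540 -0.390445 = +0.377095
Attach z-rotation phases: D = e^{-i(-1)(0.3973)}·(+0.377095)·e^{-i(0)(3.2554)} = +0.347723+0.145909i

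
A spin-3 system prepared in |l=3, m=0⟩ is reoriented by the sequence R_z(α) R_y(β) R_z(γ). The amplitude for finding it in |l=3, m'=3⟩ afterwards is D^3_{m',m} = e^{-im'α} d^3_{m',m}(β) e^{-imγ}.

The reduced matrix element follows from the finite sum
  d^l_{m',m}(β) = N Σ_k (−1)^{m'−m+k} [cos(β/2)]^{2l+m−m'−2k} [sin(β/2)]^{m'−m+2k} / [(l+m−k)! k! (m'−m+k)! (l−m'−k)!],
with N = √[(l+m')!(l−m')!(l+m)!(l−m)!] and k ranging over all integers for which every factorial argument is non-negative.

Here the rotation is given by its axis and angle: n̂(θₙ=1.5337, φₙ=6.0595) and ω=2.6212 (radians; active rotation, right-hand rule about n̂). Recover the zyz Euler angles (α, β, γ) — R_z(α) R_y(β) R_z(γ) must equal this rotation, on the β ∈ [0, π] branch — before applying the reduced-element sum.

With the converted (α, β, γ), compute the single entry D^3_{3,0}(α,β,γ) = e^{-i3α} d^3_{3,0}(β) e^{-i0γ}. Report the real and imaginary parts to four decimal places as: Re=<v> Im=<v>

Axis–angle → zyz. n̂ = (sinθₙcosφₙ, sinθₙsinφₙ, cosθₙ) = (+0.974416, -0.221672, +0.037088), ω = 2.6212.
R = I cosω + sinω [n̂]ₓ + (1−cosω) n̂n̂ᵀ gives
  R = [+0.905659, -0.421849, -0.042726; -0.384967, -0.775852, -0.499854; +0.177714, +0.469145, -0.865055]
β = atan2(√(R₁₃²+R₂₃²), R₃₃) = 2.616056; α = atan2(R₂₃, R₁₃) mod 2π = 4.627119; γ = atan2(R₃₂, −R₃₁) mod 2π = 1.932897
D^3_{3,0}(4.6271,2.6161,1.9329) = e^{-i·3·4.6271}·d^3_{3,0}(2.6161)·e^{-i·0·1.9329}. Compute d first:
c=cos(2.616056/2)=0.259755, s=sin(2.616056/2)=0.965675; N=√[720·1·6·6]=160.996894
Admissible k: 0..0 (factorial args all ≥0)
  k=0: (−1)^3·160.9969/(36)·0.2598^3·0.9657^3 = -0.070583
d^3_{3,0}(2.6161) = -0.070583
Attach z-rotation phases: D = e^{-i(3)(4.6271)}·(-0.070583)·e^{-i(0)(1.9329)} = -0.017859+0.068286i

Re=-0.0179 Im=0.0683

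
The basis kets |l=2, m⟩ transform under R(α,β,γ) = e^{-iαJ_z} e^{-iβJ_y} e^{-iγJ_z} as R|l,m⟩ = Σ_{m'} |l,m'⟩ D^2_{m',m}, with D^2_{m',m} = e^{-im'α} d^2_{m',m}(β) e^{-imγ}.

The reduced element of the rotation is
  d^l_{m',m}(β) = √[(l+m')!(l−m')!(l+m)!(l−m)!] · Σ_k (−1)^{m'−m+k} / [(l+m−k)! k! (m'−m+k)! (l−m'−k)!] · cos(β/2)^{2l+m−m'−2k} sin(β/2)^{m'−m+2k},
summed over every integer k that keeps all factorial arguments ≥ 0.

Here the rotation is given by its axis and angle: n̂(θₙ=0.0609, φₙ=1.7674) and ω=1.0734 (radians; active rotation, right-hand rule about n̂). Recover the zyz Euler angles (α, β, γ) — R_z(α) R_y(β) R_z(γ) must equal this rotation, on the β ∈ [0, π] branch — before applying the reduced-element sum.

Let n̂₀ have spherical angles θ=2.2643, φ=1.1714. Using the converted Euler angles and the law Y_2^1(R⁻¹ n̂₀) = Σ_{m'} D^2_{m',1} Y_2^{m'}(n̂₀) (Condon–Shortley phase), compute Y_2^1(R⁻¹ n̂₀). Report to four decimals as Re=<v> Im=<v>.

Axis–angle → zyz. n̂ = (sinθₙcosφₙ, sinθₙsinφₙ, cosθₙ) = (-0.011889, +0.059690, +0.998146), ω = 1.0734.
R = I cosω + sinω [n̂]ₓ + (1−cosω) n̂n̂ᵀ gives
  R = [+0.477213, -0.877570, +0.046252; +0.876828, +0.479002, +0.041600; -0.058662, +0.020703, +0.998063]
β = atan2(√(R₁₃²+R₂₃²), R₃₃) = 0.062248; α = atan2(R₂₃, R₁₃) mod 2π = 0.732489; γ = atan2(R₃₂, −R₃₁) mod 2π = 0.339281
Need the full column D^2_{m',1} for m'=−2..2 at α=0.7325, β=0.0622, γ=0.3393.
cos(β/2)=0.999516, sin(β/2)=0.031119
d^2_{-2,1}: single k=3 term ⇒ +0.000060;  D = +0.000026+0.000054i
d^2_{-1,1}: k∈[2..3] ⇒ +0.002902 -0.000001 = +0.002901;  D = +0.002680+0.001112i
d^2_{0,1}: k∈[1..2] ⇒ +0.076115 -0.000074 = +0.076041;  D = +0.071707-0.025307i
d^2_{1,1}: k∈[0..1] ⇒ +0.998064 -0.002902 = +0.995162;  D = +0.476255-0.873801i
d^2_{2,1}: single k=0 term ⇒ -0.062148;  D = +0.014378+0.060462i
Y_2^{m'}(θ=2.2643,φ=1.1714) and Σ D·Y over m':
  (+0.0000+0.0001i)·(-0.1593-0.1637i)  (+0.0027+0.0011i)·(-0.1477+0.3499i)  (+0.0717-0.0253i)·(+0.0712+0.0000i)  (+0.4763-0.8738i)·(+0.1477+0.3499i)  (+0.0144+0.0605i)·(-0.1593+0.1637i)
Y_2^1(R⁻¹ n̂) = +0.368198+0.029268i

Re=0.3682 Im=0.0293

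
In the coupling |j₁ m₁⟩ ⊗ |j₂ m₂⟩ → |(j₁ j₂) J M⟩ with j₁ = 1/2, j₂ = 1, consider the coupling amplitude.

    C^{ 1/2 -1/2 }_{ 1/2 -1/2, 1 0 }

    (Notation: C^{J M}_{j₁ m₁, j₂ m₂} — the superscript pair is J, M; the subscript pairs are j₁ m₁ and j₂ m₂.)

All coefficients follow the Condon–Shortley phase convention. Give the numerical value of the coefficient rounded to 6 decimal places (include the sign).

−√(1/3) = -0.577350

√[2·1!0!1!/3! · 0!1!1!1!0!1!] = √(1/3)
  +(−1)^1/∏(1,0,0,0,0,1)! = -1  (running -1)
⟨..|..⟩ = √(1/3)·(-1) = -0.577350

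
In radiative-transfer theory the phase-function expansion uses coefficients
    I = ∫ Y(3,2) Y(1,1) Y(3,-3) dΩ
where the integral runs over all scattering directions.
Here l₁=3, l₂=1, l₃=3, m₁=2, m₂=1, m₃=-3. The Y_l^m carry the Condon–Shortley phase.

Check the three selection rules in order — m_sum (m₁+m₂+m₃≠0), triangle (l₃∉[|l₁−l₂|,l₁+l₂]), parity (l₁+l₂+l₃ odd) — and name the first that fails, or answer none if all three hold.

Σmᵢ = 0  ✓
l₃∈[|l₁−l₂|,l₁+l₂]=[2,4], have l₃=3  ✓
Σlᵢ = 7 ⇒ odd  ✗

parity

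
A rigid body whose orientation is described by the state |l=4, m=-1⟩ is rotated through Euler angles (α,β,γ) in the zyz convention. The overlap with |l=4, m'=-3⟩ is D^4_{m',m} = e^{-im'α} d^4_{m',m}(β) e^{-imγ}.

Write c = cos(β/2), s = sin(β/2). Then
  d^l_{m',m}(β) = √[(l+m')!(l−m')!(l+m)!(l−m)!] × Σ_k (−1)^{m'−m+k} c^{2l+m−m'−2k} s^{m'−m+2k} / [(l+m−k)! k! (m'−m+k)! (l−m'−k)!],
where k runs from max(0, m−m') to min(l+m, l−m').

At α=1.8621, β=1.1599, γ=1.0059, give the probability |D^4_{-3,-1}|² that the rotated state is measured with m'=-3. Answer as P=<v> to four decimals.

D^4_{-3,-1}(1.8621,1.1599,1.0059) = e^{-i·-3·1.8621}·d^4_{-3,-1}(1.1599)·e^{-i·-1·1.0059}. Compute d first:
c=cos(1.159900/2)=0.836490, s=sin(1.159900/2)=0.547982; N=√[1·5040·6·120]=1904.940944
Admissible k: 2..3 (factorial args all ≥0)
  k=2: (−1)^0·1904.9409/(240)·0.8365^6·0.5480^2 = +0.816522
  k=3: (−1)^1·1904.9409/(144)·0.8365^4·0.5480^4 = -0.584020
d^4_{-3,-1}(1.1599) = +0.816522 -0.584020 = +0.232502
|D^4_{-3,-1}|² = |d^4_{-3,-1}(β)|² = (+0.232502)² = 0.054057 (the z-rotation phases have unit modulus)

P=0.0541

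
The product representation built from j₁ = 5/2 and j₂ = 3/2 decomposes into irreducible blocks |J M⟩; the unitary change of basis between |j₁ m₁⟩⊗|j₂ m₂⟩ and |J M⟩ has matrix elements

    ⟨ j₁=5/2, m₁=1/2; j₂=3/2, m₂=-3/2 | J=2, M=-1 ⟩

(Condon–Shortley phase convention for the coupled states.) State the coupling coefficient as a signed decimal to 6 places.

+√(9/28) = +0.566947

√[5·2!3!1!/7! · 3!2!0!3!1!3!] = √(36/7)
  +(−1)^0/∏(0,2,2,0,1,1)! = 1/4  (running 1/4)
⟨..|..⟩ = √(36/7)·(1/4) = +0.566947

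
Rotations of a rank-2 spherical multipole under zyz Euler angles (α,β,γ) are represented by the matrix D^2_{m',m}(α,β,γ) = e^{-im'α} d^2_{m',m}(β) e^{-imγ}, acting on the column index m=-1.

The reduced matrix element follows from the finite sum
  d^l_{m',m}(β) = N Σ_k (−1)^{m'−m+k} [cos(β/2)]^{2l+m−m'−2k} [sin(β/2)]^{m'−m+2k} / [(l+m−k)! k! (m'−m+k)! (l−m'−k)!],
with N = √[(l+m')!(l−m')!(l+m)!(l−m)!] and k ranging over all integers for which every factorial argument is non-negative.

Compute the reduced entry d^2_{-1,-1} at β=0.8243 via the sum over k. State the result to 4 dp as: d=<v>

d=0.3007

d^2_{-1,-1}(β=0.8243) via the finite sum:
c=cos(0.824300/2)=0.916262, s=sin(0.824300/2)=0.400580; N=√[1·6·1·6]=6.000000
The bounds max(0,m−m')=0 and min(l+m,l−m')=1 give 2 terms
  k=0: (−1)^0·6.0000/(6)·0.9163^4·0.4006^0 = +0.704820
  k=1: (−1)^1·6.0000/(2)·0.9163^2·0.4006^2 = -0.404147
d^2_{-1,-1}(0.8243) = +0.704820 -0.404147 = +0.300673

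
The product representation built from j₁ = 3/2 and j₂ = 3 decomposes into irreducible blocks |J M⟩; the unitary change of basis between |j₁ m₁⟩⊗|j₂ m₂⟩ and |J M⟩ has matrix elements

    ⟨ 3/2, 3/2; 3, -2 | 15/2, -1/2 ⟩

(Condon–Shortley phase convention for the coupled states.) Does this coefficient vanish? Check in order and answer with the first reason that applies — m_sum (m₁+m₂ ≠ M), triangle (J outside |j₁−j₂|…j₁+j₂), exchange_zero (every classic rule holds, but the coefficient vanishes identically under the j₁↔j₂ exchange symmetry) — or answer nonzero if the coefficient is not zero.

m-sum: m₁+m₂ = 3/2+(-2) = -1/2, M = -1/2  ✓
triangle: need |j₁−j₂| ≤ J ≤ j₁+j₂, i.e. J ∈ [3/2, 9/2]; J = 15/2 is outside ✗ ⇒ coefficient is 0

triangle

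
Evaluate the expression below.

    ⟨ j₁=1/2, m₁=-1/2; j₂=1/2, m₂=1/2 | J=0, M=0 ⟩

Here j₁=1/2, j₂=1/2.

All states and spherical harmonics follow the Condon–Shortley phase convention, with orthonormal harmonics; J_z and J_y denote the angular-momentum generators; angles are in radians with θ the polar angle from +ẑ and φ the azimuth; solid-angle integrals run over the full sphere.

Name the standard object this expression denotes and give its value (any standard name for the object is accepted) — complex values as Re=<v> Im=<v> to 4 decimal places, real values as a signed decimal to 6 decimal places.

This is a Clebsch–Gordan (vector-coupling) coefficient.
j₁+j₂−J=1  J+j₁−j₂=0  J−j₁+j₂=0  j₁+j₂+J+1=2
(j₁±m₁, j₂±m₂, J±M) = (0,1,1,0,0,0)
P² = 1/2
sum k=1..1:
  [1] −1/1 = -1
S = -1
C² = P²·S² = 1/2 ; C = -0.707107

Clebsch–Gordan coefficient, −√(1/2) ≈ -0.707107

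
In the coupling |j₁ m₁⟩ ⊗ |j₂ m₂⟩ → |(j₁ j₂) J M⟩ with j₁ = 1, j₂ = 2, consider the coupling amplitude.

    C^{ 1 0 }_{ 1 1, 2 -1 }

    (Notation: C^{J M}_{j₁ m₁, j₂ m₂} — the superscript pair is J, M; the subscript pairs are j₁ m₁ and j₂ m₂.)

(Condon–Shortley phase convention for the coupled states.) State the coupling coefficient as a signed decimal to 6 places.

triangle: 2!·0!·2!/5! = 4/120
(j±m)!: 2!·0!·1!·3!·1!·1! = 12
prefactor² = (2J+1)·Δ·N² = 6/5
  k=0: +1/(0!·2!·0!·1!·0!·1!) = 1/2
Σ = 1/2  ⇒  CG² = 6/5·(1/2)² = 3/10
CG = +√(3/10) = +0.547723

+√(3/10) = +0.547723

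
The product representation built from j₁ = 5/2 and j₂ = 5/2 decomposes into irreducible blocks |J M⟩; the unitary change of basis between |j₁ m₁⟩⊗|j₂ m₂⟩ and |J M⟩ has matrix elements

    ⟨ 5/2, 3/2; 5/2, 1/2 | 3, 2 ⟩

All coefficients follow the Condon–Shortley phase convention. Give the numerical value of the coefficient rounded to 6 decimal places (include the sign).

triangle: 2!*3!*3!/9! = 72/362880
(j±m)!: 4!*1!*3!*2!*5!*1! = 34560
prefactor² = (2J+1)*Δ*N² = 48
  k=0: +1/(0!*2!*1!*3!*2!*0!) = 1/24
  k=1: −1/(1!*1!*0!*2!*3!*1!) = -1/12
Σ = -1/24  ⇒  CG² = 48*(-1/24)² = 1/12
CG = −√(1/12) = -0.288675

−√(1/12) ≈ -0.288675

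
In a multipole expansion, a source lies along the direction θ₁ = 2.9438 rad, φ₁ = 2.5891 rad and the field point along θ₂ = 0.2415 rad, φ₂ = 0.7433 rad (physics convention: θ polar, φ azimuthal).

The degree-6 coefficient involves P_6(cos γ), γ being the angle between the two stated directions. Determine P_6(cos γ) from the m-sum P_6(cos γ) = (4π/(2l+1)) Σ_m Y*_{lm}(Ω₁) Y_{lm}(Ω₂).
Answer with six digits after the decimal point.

Term-by-term m-sum for l=6 (normalisation 4π/13 = 0.966644):
  [-6]  conj(Y_{6,-6})(Ω₁) = (-0.000027, 0.000005) ; Y_{6,-6}(Ω₂) = (-0.000023, 0.000088) ; Δ = (0.000000, -0.000000)
  [-5]  conj(Y_{6,-5})(Ω₁) = (-0.000447, -0.000178) ; Y_{6,-5}(Ω₂) = (-0.001067, 0.000691) ; Δ = (0.000001, -0.000000)
  [-4]  conj(Y_{6,-4})(Ω₁) = (-0.003039, -0.004088) ; Y_{6,-4}(Ω₂) = (-0.010783, -0.001833) ; Δ = (0.000025, 0.000050)
  [-3]  conj(Y_{6,-3})(Ω₁) = (-0.003178, -0.036574) ; Y_{6,-3}(Ω₂) = (-0.039055, -0.050414) ; Δ = (-0.001720, 0.001589)
  [-2]  conj(Y_{6,-2})(Ω₁) = (0.080188, -0.159512) ; Y_{6,-2}(Ω₂) = (0.020934, -0.248046) ; Δ = (-0.037888, -0.023229)
  [-1]  conj(Y_{6,-1})(Ω₁) = (0.449936, -0.277404) ; Y_{6,-1}(Ω₂) = (0.426051, -0.391609) ; Δ = (0.083062, -0.294387)
  [+0]  conj(Y_{6,0})(Ω₁) = (0.639703, -0.000000) ; Y_{6,0}(Ω₂) = (0.482127, 0.000000) ; Δ = (0.308418, 0.000000)
  [+1]  conj(Y_{6,1})(Ω₁) = (-0.449936, -0.277404) ; Y_{6,1}(Ω₂) = (-0.426051, -0.391609) ; Δ = (0.083062, 0.294387)
  [+2]  conj(Y_{6,2})(Ω₁) = (0.080188, 0.159512) ; Y_{6,2}(Ω₂) = (0.020934, 0.248046) ; Δ = (-0.037888, 0.023229)
  [+3]  conj(Y_{6,3})(Ω₁) = (0.003178, -0.036574) ; Y_{6,3}(Ω₂) = (0.039055, -0.050414) ; Δ = (-0.001720, -0.001589)
  [+4]  conj(Y_{6,4})(Ω₁) = (-0.003039, 0.004088) ; Y_{6,4}(Ω₂) = (-0.010783, 0.001833) ; Δ = (0.000025, -0.000050)
  [+5]  conj(Y_{6,5})(Ω₁) = (0.000447, -0.000178) ; Y_{6,5}(Ω₂) = (0.001067, 0.000691) ; Δ = (0.000001, 0.000000)
  [+6]  conj(Y_{6,6})(Ω₁) = (-0.000027, -0.000005) ; Y_{6,6}(Ω₂) = (-0.000023, -0.000088) ; Δ = (0.000000, 0.000000)
Total Σ_m = (0.395379, -0.000000). Multiply by 0.966644: (0.382191, -0.000000). P_6(cos γ) = 0.382191

0.382191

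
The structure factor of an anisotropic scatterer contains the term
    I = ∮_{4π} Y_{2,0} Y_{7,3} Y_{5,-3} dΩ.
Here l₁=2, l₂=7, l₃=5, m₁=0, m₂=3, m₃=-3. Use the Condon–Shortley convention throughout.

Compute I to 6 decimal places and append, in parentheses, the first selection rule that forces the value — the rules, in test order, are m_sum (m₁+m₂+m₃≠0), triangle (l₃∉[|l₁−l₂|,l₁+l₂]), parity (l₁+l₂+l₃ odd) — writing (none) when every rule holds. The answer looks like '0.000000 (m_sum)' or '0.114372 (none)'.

Checks pass: Σm=0; 14 even; l₃=5∈[5,9].
(2·2+1)(2·7+1)(2·5+1) = 825
Δ: 4! 0! 10! / 15! → 1/15015
sum: t=2:+1/57600 = 1/57600
3j²(2 7 5; 0 0 0) = Δ·Π!·Σ² = 21/715  (sign -1)
sum: t=2:+1/322560 = 1/322560
3j²(2 7 5; 0 3 -3) = Δ·Π!·Σ² = 18/1001  (sign +1)
combine: 4πI² = 825·21/715·18/1001 = 810/1859
take √, sign -1: I = -0.18620781
No selection rule forces the value: the integral is nonzero (none).

-0.186208 (none)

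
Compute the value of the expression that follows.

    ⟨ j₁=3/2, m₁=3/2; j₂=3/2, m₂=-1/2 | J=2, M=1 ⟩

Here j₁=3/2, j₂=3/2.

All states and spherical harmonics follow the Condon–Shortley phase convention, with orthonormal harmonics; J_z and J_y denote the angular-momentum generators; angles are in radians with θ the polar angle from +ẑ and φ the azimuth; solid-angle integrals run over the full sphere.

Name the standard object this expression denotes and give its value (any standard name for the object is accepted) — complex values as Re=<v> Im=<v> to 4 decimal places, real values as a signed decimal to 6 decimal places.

This is a Clebsch–Gordan (vector-coupling) coefficient.
j₁+j₂−J=1  J+j₁−j₂=2  J−j₁+j₂=2  j₁+j₂+J+1=6
(j₁±m₁, j₂±m₂, J±M) = (3,0,1,2,3,1)
P² = 2
sum k=0..0:
  [0] +1/2 = 1/2
S = 1/2
C² = P²·S² = 1/2 ; C = +0.707107

Clebsch–Gordan coefficient, +√(1/2) ≈ +0.707107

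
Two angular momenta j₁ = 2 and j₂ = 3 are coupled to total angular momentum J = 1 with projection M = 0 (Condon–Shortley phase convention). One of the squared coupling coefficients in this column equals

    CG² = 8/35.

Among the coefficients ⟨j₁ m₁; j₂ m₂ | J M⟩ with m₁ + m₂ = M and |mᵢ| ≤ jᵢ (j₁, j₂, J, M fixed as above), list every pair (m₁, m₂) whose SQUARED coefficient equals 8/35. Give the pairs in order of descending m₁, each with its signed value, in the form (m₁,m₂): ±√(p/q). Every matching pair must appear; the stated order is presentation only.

(1,-1): −√(8/35); (-1,1): −√(8/35)

Admissible pairs with m₁+m₂ = M = 0: (-2,2), (-1,1), (0,0), (1,-1), (2,-2)
  (m₁,m₂)=(2,-2): CG² = 1/7, CG = +√(1/7)
  (m₁,m₂)=(1,-1): CG² = 8/35, CG = −√(8/35)   ← matches the target
  (m₁,m₂)=(0,0): CG² = 9/35, CG = +√(9/35)
  (m₁,m₂)=(-1,1): CG² = 8/35, CG = −√(8/35)   ← matches the target
  (m₁,m₂)=(-2,2): CG² = 1/7, CG = +√(1/7)
Pairs with CG² = 8/35: (1,-1): −√(8/35); (-1,1): −√(8/35)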